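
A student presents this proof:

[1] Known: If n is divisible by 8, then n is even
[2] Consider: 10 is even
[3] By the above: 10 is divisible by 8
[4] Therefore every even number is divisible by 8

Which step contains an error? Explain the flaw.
Step 3: By the above: 10 is divisible by 8

Step 3 commits the fallacy of affirming the consequent. The known fact 'divisible by 8 → even' does NOT imply 'even → divisible by 8'. That would be the converse, which is false. For example, 10 is even but 10 ÷ 8 = 1.25, which is not an integer.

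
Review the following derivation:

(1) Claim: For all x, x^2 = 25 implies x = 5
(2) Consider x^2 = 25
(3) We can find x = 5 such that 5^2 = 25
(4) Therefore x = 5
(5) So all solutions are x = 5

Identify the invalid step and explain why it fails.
Step 4: Therefore x = 5

Step 4 incorrectly concludes that x = 5 is the only solution. The proof shows that x = 5 is A solution (existence), but does not show it is the ONLY solution (uniqueness). In fact, x = -5 is also a solution since (-5)^2 = 25. Finding one solution doesn't prove there are no others.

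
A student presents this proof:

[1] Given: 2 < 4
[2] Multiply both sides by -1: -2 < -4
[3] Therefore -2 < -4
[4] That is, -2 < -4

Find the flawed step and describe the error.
Step 2: Multiply both sides by -1: -2 < -4

Step 2 multiplies both sides by -1 but fails to reverse the inequality sign. When multiplying (or dividing) an inequality by a negative number, the direction must be reversed. Since 2 < 4, we should get -2 > -4, i.e., -2 > -4.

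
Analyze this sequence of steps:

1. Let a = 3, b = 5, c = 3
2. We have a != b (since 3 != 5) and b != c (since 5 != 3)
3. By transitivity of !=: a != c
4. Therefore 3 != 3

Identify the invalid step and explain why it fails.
Step 3: By transitivity of !=: a != c

Step 3 incorrectly applies transitivity to the '!=' relation. Transitivity states: if a R b and b R c, then a R c. However, '!=' is not transitive. Counterexample: 3 != 5 and 5 != 3, but 3 = 3 (both equal 3). Transitivity holds for relations like <, <=, =, but not for !=.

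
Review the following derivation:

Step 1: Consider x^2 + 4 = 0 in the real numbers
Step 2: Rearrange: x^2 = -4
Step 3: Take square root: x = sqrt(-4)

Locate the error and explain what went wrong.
Step 3: Take square root: x = sqrt(-4)

Step 3 takes the square root of -4, which is negative. In the real number system, the square root of a negative number is undefined. The equation x^2 + 4 = 0 has no real solutions. Square roots of negative numbers only exist in the complex numbers.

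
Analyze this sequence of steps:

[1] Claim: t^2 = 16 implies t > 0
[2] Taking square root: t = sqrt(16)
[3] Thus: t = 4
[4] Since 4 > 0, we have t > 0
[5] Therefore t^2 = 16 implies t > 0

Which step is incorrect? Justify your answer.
Step 2: Taking square root: t = sqrt(16)

Step 2 takes the square root and assumes the positive root only. The equation t^2 = 16 actually has two solutions: t = 4 and t = -4. The proof silently assumes t > 0 without justification, then uses this assumption to conclude t > 0, which is circular. The counterexample t = -4 shows the claim is false.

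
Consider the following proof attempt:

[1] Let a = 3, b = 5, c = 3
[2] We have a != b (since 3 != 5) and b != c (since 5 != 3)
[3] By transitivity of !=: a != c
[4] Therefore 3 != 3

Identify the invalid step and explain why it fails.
Step 3: By transitivity of !=: a != c

Step 3 incorrectly applies transitivity to the '!=' relation. Transitivity states: if a R b and b R c, then a R c. However, '!=' is not transitive. Counterexample: 3 != 5 and 5 != 3, but 3 = 3 (both equal 3). Transitivity holds for relations like <, <=, =, but not for !=.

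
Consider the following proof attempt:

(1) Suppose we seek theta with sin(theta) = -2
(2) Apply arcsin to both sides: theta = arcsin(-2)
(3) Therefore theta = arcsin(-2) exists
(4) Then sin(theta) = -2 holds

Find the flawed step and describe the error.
Step 2: Apply arcsin to both sides: theta = arcsin(-2)

Step 2 applies arcsin to -2. However, arcsin(x) is only defined for x in [-1, 1] because sin(theta) can only produce values in that range. Since |-2| > 1, arcsin(-2) is undefined. There is no angle whose sine equals -2.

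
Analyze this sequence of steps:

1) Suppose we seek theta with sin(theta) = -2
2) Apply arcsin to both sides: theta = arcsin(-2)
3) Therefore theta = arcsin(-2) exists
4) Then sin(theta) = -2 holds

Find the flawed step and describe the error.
Step 2: Apply arcsin to both sides: theta = arcsin(-2)

Step 2 applies arcsin to -2. However, arcsin(x) is only defined for x in [-1, 1] because sin(theta) can only produce values in that range. Since |-2| > 1, arcsin(-2) is undefined. There is no angle whose sine equals -2.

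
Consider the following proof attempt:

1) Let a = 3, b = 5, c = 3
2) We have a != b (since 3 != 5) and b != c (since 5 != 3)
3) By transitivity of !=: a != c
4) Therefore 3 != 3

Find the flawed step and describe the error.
Step 3: By transitivity of !=: a != c

Step 3 incorrectly applies transitivity to the '!=' relation. Transitivity states: if a R b and b R c, then a R c. However, '!=' is not transitive. Counterexample: 3 != 5 and 5 != 3, but 3 = 3 (both equal 3). Transitivity holds for relations like <, <=, =, but not for !=.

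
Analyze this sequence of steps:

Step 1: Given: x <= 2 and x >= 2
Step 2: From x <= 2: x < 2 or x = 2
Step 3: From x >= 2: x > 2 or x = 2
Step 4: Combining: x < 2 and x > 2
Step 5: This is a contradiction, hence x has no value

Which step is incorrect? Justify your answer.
Step 4: Combining: x < 2 and x > 2

Step 4 incorrectly combines the conditions. From x <= 2 and x >= 2, the intersection is x = 2. The error treats the 'or' cases as 'and' requirements. The correct conclusion is that x = 2 is the unique solution, not that no solution exists.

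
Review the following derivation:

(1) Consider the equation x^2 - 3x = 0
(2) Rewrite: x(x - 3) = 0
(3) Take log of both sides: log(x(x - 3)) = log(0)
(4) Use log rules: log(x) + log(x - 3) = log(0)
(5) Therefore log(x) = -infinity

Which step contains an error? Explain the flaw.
Step 3: Take log of both sides: log(x(x - 3)) = log(0)

Step 3 takes the logarithm of both sides, resulting in log(0) on the right side. The logarithm is only defined for positive numbers; log(0) is undefined (approaches negative infinity). This operation is invalid.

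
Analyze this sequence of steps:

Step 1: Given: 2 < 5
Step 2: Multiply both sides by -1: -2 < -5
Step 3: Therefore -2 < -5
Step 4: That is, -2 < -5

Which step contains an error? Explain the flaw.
Step 2: Multiply both sides by -1: -2 < -5

Step 2 multiplies both sides by -1 but fails to reverse the inequality sign. When multiplying (or dividing) an inequality by a negative number, the direction must be reversed. Since 2 < 5, we should get -2 > -5, i.e., -2 > -5.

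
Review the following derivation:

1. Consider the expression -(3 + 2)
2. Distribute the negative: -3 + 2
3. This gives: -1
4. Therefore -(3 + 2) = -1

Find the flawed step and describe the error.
Step 2: Distribute the negative: -3 + 2

Step 2 incorrectly distributes the negative sign. The correct distribution is -(3 + 2) = -3 - 2 = -5. The negative must be applied to both terms, not just the first. The error treats -(3 + 2) as -3 + 2, which equals -1 instead of -5.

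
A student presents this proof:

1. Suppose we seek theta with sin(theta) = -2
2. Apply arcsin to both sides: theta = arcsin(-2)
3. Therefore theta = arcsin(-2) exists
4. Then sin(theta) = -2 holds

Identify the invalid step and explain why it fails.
Step 2: Apply arcsin to both sides: theta = arcsin(-2)

Step 2 applies arcsin to -2. However, arcsin(x) is only defined for x in [-1, 1] because sin(theta) can only produce values in that range. Since |-2| > 1, arcsin(-2) is undefined. There is no angle whose sine equals -2.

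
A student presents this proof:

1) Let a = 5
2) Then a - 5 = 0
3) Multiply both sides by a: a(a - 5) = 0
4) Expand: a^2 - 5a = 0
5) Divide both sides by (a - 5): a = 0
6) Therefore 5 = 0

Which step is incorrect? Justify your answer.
Step 5: Divide both sides by (a - 5): a = 0

Step 5 divides both sides by (a - 5). However, since a = 5, we have (a - 5) = 0. Division by zero is undefined, making this step invalid.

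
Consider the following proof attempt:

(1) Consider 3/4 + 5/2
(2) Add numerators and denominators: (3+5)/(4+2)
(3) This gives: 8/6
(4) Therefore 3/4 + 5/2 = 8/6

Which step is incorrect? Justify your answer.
Step 2: Add numerators and denominators: (3+5)/(4+2)

Step 2 incorrectly adds fractions by separately adding numerators and denominators. This is wrong. The correct method requires a common denominator: 3/4 + 5/2 = (3×2 + 5×4)/(4×2) = 26/8 = 13/4. The method used gives 8/6, which is different.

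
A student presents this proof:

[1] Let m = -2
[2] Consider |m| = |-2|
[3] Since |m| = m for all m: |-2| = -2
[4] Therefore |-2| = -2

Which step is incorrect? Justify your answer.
Step 3: Since |m| = m for all m: |-2| = -2

Step 3 incorrectly states that |m| = m for all m. The correct definition is |m| = m when m >= 0, and |m| = -m when m < 0. Since -2 < 0, we have |-2| = -(-2) = 2, not -2.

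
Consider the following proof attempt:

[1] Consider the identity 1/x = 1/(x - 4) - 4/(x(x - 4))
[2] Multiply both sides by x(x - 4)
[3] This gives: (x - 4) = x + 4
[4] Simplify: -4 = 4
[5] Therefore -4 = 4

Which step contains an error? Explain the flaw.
Step 3: This gives: (x - 4) = x + 4

Step 3 makes a sign error when clearing denominators. Multiplying -4/(x(x - 4)) by x(x - 4) gives -4, not +4. The correct result is (x - 4) = x - 4, which is trivially true, not (x - 4) = x + 4. (Step 1 is a valid identity: 1/(x - 4) - 4/(x(x - 4)) = (x - 4)/(x(x - 4)) = 1/x.)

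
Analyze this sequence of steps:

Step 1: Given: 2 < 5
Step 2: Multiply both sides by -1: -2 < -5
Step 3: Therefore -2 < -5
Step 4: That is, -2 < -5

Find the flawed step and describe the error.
Step 2: Multiply both sides by -1: -2 < -5

Step 2 multiplies both sides by -1 but fails to reverse the inequality sign. When multiplying (or dividing) an inequality by a negative number, the direction must be reversed. Since 2 < 5, we should get -2 > -5, i.e., -2 > -5.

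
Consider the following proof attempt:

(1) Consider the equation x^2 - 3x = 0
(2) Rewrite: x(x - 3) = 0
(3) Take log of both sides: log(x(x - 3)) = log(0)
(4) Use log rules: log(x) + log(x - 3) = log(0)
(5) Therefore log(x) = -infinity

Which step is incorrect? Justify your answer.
Step 3: Take log of both sides: log(x(x - 3)) = log(0)

Step 3 takes the logarithm of both sides, resulting in log(0) on the right side. The logarithm is only defined for positive numbers; log(0) is undefined (approaches negative infinity). This operation is invalid.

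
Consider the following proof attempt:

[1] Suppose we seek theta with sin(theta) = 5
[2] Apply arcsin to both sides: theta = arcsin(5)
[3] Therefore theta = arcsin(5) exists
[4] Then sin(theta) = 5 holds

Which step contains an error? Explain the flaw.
Step 2: Apply arcsin to both sides: theta = arcsin(5)

Step 2 applies arcsin to 5. However, arcsin(x) is only defined for x in [-1, 1] because sin(theta) can only produce values in that range. Since |5| > 1, arcsin(5) is undefined. There is no angle whose sine equals 5.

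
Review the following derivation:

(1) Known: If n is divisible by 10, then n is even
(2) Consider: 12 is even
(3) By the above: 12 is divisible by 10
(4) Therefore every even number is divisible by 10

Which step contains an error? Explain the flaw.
Step 3: By the above: 12 is divisible by 10

Step 3 commits the fallacy of affirming the consequent. The known fact 'divisible by 10 → even' does NOT imply 'even → divisible by 10'. That would be the converse, which is false. For example, 12 is even but 12 ÷ 10 = 1.20, which is not an integer.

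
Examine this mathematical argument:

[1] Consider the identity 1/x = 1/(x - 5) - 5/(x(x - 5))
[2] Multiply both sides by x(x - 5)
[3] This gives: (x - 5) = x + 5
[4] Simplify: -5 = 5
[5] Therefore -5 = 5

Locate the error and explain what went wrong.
Step 3: This gives: (x - 5) = x + 5

Step 3 makes a sign error when clearing denominators. Multiplying -5/(x(x - 5)) by x(x - 5) gives -5, not +5. The correct result is (x - 5) = x - 5, which is trivially true, not (x - 5) = x + 5. (Step 1 is a valid identity: 1/(x - 5) - 5/(x(x - 5)) = (x - 5)/(x(x - 5)) = 1/x.)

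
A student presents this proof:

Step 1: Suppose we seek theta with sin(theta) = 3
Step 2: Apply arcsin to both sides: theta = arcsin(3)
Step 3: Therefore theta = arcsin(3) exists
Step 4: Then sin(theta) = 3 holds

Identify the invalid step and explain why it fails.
Step 2: Apply arcsin to both sides: theta = arcsin(3)

Step 2 applies arcsin to 3. However, arcsin(x) is only defined for x in [-1, 1] because sin(theta) can only produce values in that range. Since |3| > 1, arcsin(3) is undefined. There is no angle whose sine equals 3.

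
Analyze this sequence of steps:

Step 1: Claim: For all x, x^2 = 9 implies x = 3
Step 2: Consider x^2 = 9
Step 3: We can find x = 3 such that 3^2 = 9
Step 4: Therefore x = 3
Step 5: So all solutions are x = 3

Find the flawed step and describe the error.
Step 4: Therefore x = 3

Step 4 incorrectly concludes that x = 3 is the only solution. The proof shows that x = 3 is A solution (existence), but does not show it is the ONLY solution (uniqueness). In fact, x = -3 is also a solution since (-3)^2 = 9. Finding one solution doesn't prove there are no others.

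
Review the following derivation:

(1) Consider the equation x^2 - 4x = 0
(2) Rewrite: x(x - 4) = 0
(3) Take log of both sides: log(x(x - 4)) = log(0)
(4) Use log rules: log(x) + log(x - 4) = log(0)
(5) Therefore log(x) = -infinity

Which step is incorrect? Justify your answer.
Step 3: Take log of both sides: log(x(x - 4)) = log(0)

Step 3 takes the logarithm of both sides, resulting in log(0) on the right side. The logarithm is only defined for positive numbers; log(0) is undefined (approaches negative infinity). This operation is invalid.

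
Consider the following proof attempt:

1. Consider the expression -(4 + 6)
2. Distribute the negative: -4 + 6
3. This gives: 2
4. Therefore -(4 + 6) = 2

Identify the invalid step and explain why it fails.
Step 2: Distribute the negative: -4 + 6

Step 2 incorrectly distributes the negative sign. The correct distribution is -(4 + 6) = -4 - 6 = -10. The negative must be applied to both terms, not just the first. The error treats -(4 + 6) as -4 + 6, which equals 2 instead of -10.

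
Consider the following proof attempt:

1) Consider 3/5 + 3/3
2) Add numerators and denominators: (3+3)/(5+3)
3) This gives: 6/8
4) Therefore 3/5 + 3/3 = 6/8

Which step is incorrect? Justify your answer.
Step 2: Add numerators and denominators: (3+3)/(5+3)

Step 2 incorrectly adds fractions by separately adding numerators and denominators. This is wrong. The correct method requires a common denominator: 3/5 + 3/3 = (3×3 + 3×5)/(5×3) = 24/15 = 8/5. The method used gives 6/8, which is different.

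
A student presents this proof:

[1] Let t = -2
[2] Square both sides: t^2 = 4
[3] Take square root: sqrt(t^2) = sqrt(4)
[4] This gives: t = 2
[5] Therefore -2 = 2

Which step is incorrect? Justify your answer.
Step 4: This gives: t = 2

Step 4 incorrectly states that sqrt(t^2) = t. The correct identity is sqrt(t^2) = |t|. Since t = -2 < 0, we have sqrt(t^2) = |-2| = 2, not t = -2.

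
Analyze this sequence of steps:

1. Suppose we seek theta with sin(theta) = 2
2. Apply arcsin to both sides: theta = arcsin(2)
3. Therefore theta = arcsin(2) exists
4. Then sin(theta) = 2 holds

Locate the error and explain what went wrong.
Step 2: Apply arcsin to both sides: theta = arcsin(2)

Step 2 applies arcsin to 2. However, arcsin(x) is only defined for x in [-1, 1] because sin(theta) can only produce values in that range. Since |2| > 1, arcsin(2) is undefined. There is no angle whose sine equals 2.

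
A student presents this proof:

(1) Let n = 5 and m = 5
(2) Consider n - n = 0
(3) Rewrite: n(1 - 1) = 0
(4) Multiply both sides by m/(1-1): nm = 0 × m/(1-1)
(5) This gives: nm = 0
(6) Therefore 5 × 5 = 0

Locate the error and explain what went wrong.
Step 4: Multiply both sides by m/(1-1): nm = 0 × m/(1-1)

Step 4 multiplies both sides by m/(1-1). However, 1-1 = 0, so this is multiplication by m/0, which is undefined. We cannot multiply by an undefined expression.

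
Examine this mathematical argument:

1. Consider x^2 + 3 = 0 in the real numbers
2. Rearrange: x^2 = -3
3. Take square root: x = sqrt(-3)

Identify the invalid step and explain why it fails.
Step 3: Take square root: x = sqrt(-3)

Step 3 takes the square root of -3, which is negative. In the real number system, the square root of a negative number is undefined. The equation x^2 + 3 = 0 has no real solutions. Square roots of negative numbers only exist in the complex numbers.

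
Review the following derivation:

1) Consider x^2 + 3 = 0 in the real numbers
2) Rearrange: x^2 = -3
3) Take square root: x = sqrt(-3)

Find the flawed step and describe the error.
Step 3: Take square root: x = sqrt(-3)

Step 3 takes the square root of -3, which is negative. In the real number system, the square root of a negative number is undefined. The equation x^2 + 3 = 0 has no real solutions. Square roots of negative numbers only exist in the complex numbers.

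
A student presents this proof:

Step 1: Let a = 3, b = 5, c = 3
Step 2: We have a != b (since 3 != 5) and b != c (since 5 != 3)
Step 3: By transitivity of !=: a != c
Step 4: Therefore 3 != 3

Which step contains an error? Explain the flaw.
Step 3: By transitivity of !=: a != c

Step 3 incorrectly applies transitivity to the '!=' relation. Transitivity states: if a R b and b R c, then a R c. However, '!=' is not transitive. Counterexample: 3 != 5 and 5 != 3, but 3 = 3 (both equal 3). Transitivity holds for relations like <, <=, =, but not for !=.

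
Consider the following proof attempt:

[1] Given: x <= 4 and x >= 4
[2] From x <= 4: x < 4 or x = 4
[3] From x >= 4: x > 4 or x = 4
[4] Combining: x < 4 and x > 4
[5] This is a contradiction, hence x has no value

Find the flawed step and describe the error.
Step 4: Combining: x < 4 and x > 4

Step 4 incorrectly combines the conditions. From x <= 4 and x >= 4, the intersection is x = 4. The error treats the 'or' cases as 'and' requirements. The correct conclusion is that x = 4 is the unique solution, not that no solution exists.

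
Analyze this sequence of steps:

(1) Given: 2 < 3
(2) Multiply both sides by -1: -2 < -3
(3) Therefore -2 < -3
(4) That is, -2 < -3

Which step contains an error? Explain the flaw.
Step 2: Multiply both sides by -1: -2 < -3

Step 2 multiplies both sides by -1 but fails to reverse the inequality sign. When multiplying (or dividing) an inequality by a negative number, the direction must be reversed. Since 2 < 3, we should get -2 > -3, i.e., -2 > -3.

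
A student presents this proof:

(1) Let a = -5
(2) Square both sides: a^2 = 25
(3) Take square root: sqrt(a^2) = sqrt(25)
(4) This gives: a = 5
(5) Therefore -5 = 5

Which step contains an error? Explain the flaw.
Step 4: This gives: a = 5

Step 4 incorrectly states that sqrt(a^2) = a. The correct identity is sqrt(a^2) = |a|. Since a = -5 < 0, we have sqrt(a^2) = |-5| = 5, not a = -5.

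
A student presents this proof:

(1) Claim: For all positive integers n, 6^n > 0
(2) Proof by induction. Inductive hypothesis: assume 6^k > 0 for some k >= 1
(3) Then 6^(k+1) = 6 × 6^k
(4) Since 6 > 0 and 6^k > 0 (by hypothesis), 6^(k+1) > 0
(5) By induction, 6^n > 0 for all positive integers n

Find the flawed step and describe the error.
Step 5: By induction, 6^n > 0 for all positive integers n

Step 5 concludes the proof by induction, but no base case was ever established. A valid induction proof requires: (1) a base case proving 6^1 > 0, and (2) an inductive step showing IF 6^k > 0 THEN 6^(k+1) > 0. Steps 2-4 correctly establish the inductive step, but without the base case the conclusion in step 5 does not follow.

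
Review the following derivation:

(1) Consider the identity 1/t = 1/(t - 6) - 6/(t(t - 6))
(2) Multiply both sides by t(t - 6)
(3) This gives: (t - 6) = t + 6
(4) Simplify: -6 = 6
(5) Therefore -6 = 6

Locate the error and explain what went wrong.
Step 3: This gives: (t - 6) = t + 6

Step 3 makes a sign error when clearing denominators. Multiplying -6/(t(t - 6)) by t(t - 6) gives -6, not +6. The correct result is (t - 6) = t - 6, which is trivially true, not (t - 6) = t + 6. (Step 1 is a valid identity: 1/(t - 6) - 6/(t(t - 6)) = (t - 6)/(t(t - 6)) = 1/t.)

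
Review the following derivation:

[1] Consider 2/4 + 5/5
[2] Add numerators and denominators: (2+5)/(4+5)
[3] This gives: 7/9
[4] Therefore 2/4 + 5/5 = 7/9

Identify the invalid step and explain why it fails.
Step 2: Add numerators and denominators: (2+5)/(4+5)

Step 2 incorrectly adds fractions by separately adding numerators and denominators. This is wrong. The correct method requires a common denominator: 2/4 + 5/5 = (2×5 + 5×4)/(4×5) = 30/20 = 3/2. The method used gives 7/9, which is different.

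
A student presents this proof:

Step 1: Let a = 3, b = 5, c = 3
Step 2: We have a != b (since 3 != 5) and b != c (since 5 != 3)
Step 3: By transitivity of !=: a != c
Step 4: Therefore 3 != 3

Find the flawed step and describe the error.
Step 3: By transitivity of !=: a != c

Step 3 incorrectly applies transitivity to the '!=' relation. Transitivity states: if a R b and b R c, then a R c. However, '!=' is not transitive. Counterexample: 3 != 5 and 5 != 3, but 3 = 3 (both equal 3). Transitivity holds for relations like <, <=, =, but not for !=.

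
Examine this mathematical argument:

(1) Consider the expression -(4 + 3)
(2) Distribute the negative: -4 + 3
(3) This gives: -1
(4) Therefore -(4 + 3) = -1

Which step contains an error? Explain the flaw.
Step 2: Distribute the negative: -4 + 3

Step 2 incorrectly distributes the negative sign. The correct distribution is -(4 + 3) = -4 - 3 = -7. The negative must be applied to both terms, not just the first. The error treats -(4 + 3) as -4 + 3, which equals -1 instead of -7.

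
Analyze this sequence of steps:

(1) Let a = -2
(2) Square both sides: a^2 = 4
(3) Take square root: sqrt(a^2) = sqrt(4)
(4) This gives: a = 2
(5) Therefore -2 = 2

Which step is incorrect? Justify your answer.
Step 4: This gives: a = 2

Step 4 incorrectly states that sqrt(a^2) = a. The correct identity is sqrt(a^2) = |a|. Since a = -2 < 0, we have sqrt(a^2) = |-2| = 2, not a = -2.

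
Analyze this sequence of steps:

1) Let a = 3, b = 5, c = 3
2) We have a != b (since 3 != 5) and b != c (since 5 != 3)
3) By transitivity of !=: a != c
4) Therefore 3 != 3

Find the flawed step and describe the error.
Step 3: By transitivity of !=: a != c

Step 3 incorrectly applies transitivity to the '!=' relation. Transitivity states: if a R b and b R c, then a R c. However, '!=' is not transitive. Counterexample: 3 != 5 and 5 != 3, but 3 = 3 (both equal 3). Transitivity holds for relations like <, <=, =, but not for !=.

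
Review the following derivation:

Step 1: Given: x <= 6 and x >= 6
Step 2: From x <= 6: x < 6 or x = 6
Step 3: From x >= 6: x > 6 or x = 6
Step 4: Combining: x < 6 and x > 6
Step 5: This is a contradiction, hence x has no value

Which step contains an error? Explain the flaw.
Step 4: Combining: x < 6 and x > 6

Step 4 incorrectly combines the conditions. From x <= 6 and x >= 6, the intersection is x = 6. The error treats the 'or' cases as 'and' requirements. The correct conclusion is that x = 6 is the unique solution, not that no solution exists.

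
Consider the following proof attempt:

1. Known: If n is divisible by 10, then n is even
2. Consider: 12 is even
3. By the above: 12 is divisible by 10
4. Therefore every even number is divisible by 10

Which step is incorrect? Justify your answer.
Step 3: By the above: 12 is divisible by 10

Step 3 commits the fallacy of affirming the consequent. The known fact 'divisible by 10 → even' does NOT imply 'even → divisible by 10'. That would be the converse, which is false. For example, 12 is even but 12 ÷ 10 = 1.20, which is not an integer.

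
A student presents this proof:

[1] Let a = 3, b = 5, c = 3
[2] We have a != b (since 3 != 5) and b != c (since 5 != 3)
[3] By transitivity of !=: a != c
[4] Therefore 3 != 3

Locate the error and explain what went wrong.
Step 3: By transitivity of !=: a != c

Step 3 incorrectly applies transitivity to the '!=' relation. Transitivity states: if a R b and b R c, then a R c. However, '!=' is not transitive. Counterexample: 3 != 5 and 5 != 3, but 3 = 3 (both equal 3). Transitivity holds for relations like <, <=, =, but not for !=.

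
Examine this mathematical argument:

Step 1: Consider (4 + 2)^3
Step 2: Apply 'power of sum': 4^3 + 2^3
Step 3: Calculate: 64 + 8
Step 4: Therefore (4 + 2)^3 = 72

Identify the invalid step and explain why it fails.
Step 2: Apply 'power of sum': 4^3 + 2^3

Step 2 incorrectly applies a non-existent rule '(a+b)^n = a^n + b^n'. This is false in general. The correct expansion uses the binomial theorem. The actual value is (4 + 2)^3 = 6^3 = 216, not 72.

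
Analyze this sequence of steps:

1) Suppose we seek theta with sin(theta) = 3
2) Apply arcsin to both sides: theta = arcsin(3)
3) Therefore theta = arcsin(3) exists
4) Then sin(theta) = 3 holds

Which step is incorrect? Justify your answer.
Step 2: Apply arcsin to both sides: theta = arcsin(3)

Step 2 applies arcsin to 3. However, arcsin(x) is only defined for x in [-1, 1] because sin(theta) can only produce values in that range. Since |3| > 1, arcsin(3) is undefined. There is no angle whose sine equals 3.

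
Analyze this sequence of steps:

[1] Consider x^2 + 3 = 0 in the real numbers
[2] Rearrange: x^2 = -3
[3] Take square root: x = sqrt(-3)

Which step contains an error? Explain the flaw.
Step 3: Take square root: x = sqrt(-3)

Step 3 takes the square root of -3, which is negative. In the real number system, the square root of a negative number is undefined. The equation x^2 + 3 = 0 has no real solutions. Square roots of negative numbers only exist in the complex numbers.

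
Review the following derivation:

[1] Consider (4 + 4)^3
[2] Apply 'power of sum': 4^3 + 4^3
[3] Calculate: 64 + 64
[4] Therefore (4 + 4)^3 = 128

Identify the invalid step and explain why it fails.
Step 2: Apply 'power of sum': 4^3 + 4^3

Step 2 incorrectly applies a non-existent rule '(a+b)^n = a^n + b^n'. This is false in general. The correct expansion uses the binomial theorem. The actual value is (4 + 4)^3 = 8^3 = 512, not 128.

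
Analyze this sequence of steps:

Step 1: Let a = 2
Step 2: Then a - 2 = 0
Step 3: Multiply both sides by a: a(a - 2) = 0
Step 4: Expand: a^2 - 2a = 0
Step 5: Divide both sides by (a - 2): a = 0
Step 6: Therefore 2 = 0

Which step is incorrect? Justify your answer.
Step 5: Divide both sides by (a - 2): a = 0

Step 5 divides both sides by (a - 2). However, since a = 2, we have (a - 2) = 0. Division by zero is undefined, making this step invalid.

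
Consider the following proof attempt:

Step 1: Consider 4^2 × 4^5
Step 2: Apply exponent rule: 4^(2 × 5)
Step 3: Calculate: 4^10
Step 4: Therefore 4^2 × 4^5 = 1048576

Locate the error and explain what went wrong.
Step 2: Apply exponent rule: 4^(2 × 5)

Step 2 incorrectly states that a^b × a^c = a^(b×c). The correct rule is a^b × a^c = a^(b+c). The actual value is 4^2 × 4^5 = 4^7 = 16384, not 4^10 = 1048576.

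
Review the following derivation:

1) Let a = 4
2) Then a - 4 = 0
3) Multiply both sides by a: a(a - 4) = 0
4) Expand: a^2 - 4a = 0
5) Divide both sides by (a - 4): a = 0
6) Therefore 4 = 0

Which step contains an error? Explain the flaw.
Step 5: Divide both sides by (a - 4): a = 0

Step 5 divides both sides by (a - 4). However, since a = 4, we have (a - 4) = 0. Division by zero is undefined, making this step invalid.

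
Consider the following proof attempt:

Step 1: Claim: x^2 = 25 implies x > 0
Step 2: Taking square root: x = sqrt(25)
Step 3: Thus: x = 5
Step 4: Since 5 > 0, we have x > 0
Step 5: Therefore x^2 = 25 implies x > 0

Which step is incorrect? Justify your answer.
Step 2: Taking square root: x = sqrt(25)

Step 2 takes the square root and assumes the positive root only. The equation x^2 = 25 actually has two solutions: x = 5 and x = -5. The proof silently assumes x > 0 without justification, then uses this assumption to conclude x > 0, which is circular. The counterexample x = -5 shows the claim is false.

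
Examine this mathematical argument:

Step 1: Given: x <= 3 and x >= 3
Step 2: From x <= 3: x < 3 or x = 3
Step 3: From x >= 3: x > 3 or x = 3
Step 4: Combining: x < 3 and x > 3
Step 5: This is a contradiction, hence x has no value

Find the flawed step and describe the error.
Step 4: Combining: x < 3 and x > 3

Step 4 incorrectly combines the conditions. From x <= 3 and x >= 3, the intersection is x = 3. The error treats the 'or' cases as 'and' requirements. The correct conclusion is that x = 3 is the unique solution, not that no solution exists.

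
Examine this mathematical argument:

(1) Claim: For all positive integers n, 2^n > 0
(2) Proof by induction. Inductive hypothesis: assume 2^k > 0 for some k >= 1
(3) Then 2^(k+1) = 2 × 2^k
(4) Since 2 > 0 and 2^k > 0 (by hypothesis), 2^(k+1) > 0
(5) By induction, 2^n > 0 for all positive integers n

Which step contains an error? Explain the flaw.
Step 5: By induction, 2^n > 0 for all positive integers n

Step 5 concludes the proof by induction, but no base case was ever established. A valid induction proof requires: (1) a base case proving 2^1 > 0, and (2) an inductive step showing IF 2^k > 0 THEN 2^(k+1) > 0. Steps 2-4 correctly establish the inductive step, but without the base case the conclusion in step 5 does not follow.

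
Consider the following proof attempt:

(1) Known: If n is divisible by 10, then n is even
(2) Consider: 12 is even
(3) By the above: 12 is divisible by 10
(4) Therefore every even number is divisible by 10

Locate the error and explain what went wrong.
Step 3: By the above: 12 is divisible by 10

Step 3 commits the fallacy of affirming the consequent. The known fact 'divisible by 10 → even' does NOT imply 'even → divisible by 10'. That would be the converse, which is false. For example, 12 is even but 12 ÷ 10 = 1.20, which is not an integer.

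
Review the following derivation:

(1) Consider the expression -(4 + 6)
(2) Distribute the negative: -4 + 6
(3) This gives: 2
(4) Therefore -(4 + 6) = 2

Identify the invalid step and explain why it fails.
Step 2: Distribute the negative: -4 + 6

Step 2 incorrectly distributes the negative sign. The correct distribution is -(4 + 6) = -4 - 6 = -10. The negative must be applied to both terms, not just the first. The error treats -(4 + 6) as -4 + 6, which equals 2 instead of -10.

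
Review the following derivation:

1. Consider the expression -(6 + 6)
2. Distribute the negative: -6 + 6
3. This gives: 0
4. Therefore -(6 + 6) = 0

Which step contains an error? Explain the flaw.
Step 2: Distribute the negative: -6 + 6

Step 2 incorrectly distributes the negative sign. The correct distribution is -(6 + 6) = -6 - 6 = -12. The negative must be applied to both terms, not just the first. The error treats -(6 + 6) as -6 + 6, which equals 0 instead of -12.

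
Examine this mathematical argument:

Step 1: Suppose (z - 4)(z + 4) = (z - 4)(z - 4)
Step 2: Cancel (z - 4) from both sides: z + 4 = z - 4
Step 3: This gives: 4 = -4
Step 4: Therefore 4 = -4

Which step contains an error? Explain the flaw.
Step 2: Cancel (z - 4) from both sides: z + 4 = z - 4

Step 2 cancels (z - 4) from both sides. This is only valid if (z - 4) ≠ 0, i.e., z ≠ 4. When z = 4, both sides equal zero regardless of the other factors. The correct approach requires considering z = 4 as a separate case.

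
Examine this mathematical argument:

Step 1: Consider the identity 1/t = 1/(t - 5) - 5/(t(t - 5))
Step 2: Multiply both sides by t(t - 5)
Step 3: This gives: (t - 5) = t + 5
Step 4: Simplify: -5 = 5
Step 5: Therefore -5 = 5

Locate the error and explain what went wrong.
Step 3: This gives: (t - 5) = t + 5

Step 3 makes a sign error when clearing denominators. Multiplying -5/(t(t - 5)) by t(t - 5) gives -5, not +5. The correct result is (t - 5) = t - 5, which is trivially true, not (t - 5) = t + 5. (Step 1 is a valid identity: 1/(t - 5) - 5/(t(t - 5)) = (t - 5)/(t(t - 5)) = 1/t.)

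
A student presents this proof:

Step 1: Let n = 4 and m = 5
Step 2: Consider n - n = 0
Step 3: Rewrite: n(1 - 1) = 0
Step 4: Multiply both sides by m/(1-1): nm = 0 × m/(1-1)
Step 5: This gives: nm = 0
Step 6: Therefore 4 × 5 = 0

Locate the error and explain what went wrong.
Step 4: Multiply both sides by m/(1-1): nm = 0 × m/(1-1)

Step 4 multiplies both sides by m/(1-1). However, 1-1 = 0, so this is multiplication by m/0, which is undefined. We cannot multiply by an undefined expression.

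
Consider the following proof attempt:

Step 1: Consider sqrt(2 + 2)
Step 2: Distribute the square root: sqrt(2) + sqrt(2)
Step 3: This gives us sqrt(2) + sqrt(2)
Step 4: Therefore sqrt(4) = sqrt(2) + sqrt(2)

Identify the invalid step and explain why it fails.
Step 2: Distribute the square root: sqrt(2) + sqrt(2)

Step 2 incorrectly 'distributes' the square root over addition. The square root function does not distribute: sqrt(a + b) ≠ sqrt(a) + sqrt(b). In fact, sqrt(2 + 2) = sqrt(4) ≈ 2.0000, while sqrt(2) + sqrt(2) ≈ 2.8284.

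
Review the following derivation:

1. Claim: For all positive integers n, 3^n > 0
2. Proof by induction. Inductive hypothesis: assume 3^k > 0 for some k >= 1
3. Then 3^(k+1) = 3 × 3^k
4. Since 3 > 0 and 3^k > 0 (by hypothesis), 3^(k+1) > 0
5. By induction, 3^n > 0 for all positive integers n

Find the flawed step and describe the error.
Step 5: By induction, 3^n > 0 for all positive integers n

Step 5 concludes the proof by induction, but no base case was ever established. A valid induction proof requires: (1) a base case proving 3^1 > 0, and (2) an inductive step showing IF 3^k > 0 THEN 3^(k+1) > 0. Steps 2-4 correctly establish the inductive step, but without the base case the conclusion in step 5 does not follow.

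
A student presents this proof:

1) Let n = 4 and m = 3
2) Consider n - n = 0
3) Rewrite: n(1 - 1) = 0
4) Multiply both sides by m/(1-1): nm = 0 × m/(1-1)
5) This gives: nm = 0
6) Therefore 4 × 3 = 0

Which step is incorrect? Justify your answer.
Step 4: Multiply both sides by m/(1-1): nm = 0 × m/(1-1)

Step 4 multiplies both sides by m/(1-1). However, 1-1 = 0, so this is multiplication by m/0, which is undefined. We cannot multiply by an undefined expression.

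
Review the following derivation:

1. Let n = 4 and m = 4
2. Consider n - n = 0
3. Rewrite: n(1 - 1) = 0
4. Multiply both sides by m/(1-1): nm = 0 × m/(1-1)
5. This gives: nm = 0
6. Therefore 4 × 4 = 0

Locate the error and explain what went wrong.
Step 4: Multiply both sides by m/(1-1): nm = 0 × m/(1-1)

Step 4 multiplies both sides by m/(1-1). However, 1-1 = 0, so this is multiplication by m/0, which is undefined. We cannot multiply by an undefined expression.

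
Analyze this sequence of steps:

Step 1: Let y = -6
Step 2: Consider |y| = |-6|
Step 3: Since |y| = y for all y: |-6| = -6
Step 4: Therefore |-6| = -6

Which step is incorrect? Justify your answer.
Step 3: Since |y| = y for all y: |-6| = -6

Step 3 incorrectly states that |y| = y for all y. The correct definition is |y| = y when y >= 0, and |y| = -y when y < 0. Since -6 < 0, we have |-6| = -(-6) = 6, not -6.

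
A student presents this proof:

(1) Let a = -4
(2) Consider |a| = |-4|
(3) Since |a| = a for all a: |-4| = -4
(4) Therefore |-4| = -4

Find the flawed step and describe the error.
Step 3: Since |a| = a for all a: |-4| = -4

Step 3 incorrectly states that |a| = a for all a. The correct definition is |a| = a when a >= 0, and |a| = -a when a < 0. Since -4 < 0, we have |-4| = -(-4) = 4, not -4.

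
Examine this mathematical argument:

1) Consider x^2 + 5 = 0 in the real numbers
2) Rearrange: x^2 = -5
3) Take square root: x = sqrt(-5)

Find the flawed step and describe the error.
Step 3: Take square root: x = sqrt(-5)

Step 3 takes the square root of -5, which is negative. In the real number system, the square root of a negative number is undefined. The equation x^2 + 5 = 0 has no real solutions. Square roots of negative numbers only exist in the complex numbers.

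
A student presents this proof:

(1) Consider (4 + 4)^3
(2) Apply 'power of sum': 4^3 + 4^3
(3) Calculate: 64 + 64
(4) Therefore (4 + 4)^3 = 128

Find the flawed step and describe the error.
Step 2: Apply 'power of sum': 4^3 + 4^3

Step 2 incorrectly applies a non-existent rule '(a+b)^n = a^n + b^n'. This is false in general. The correct expansion uses the binomial theorem. The actual value is (4 + 4)^3 = 8^3 = 512, not 128.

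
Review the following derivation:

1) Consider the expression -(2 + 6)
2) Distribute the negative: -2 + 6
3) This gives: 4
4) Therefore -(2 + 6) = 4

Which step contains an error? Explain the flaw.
Step 2: Distribute the negative: -2 + 6

Step 2 incorrectly distributes the negative sign. The correct distribution is -(2 + 6) = -2 - 6 = -8. The negative must be applied to both terms, not just the first. The error treats -(2 + 6) as -2 + 6, which equals 4 instead of -8.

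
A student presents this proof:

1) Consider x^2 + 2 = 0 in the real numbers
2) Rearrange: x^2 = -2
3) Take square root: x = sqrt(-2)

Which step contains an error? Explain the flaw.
Step 3: Take square root: x = sqrt(-2)

Step 3 takes the square root of -2, which is negative. In the real number system, the square root of a negative number is undefined. The equation x^2 + 2 = 0 has no real solutions. Square roots of negative numbers only exist in the complex numbers.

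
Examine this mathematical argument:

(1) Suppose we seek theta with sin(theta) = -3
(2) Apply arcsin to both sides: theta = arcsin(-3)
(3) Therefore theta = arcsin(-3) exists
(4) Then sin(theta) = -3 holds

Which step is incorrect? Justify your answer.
Step 2: Apply arcsin to both sides: theta = arcsin(-3)

Step 2 applies arcsin to -3. However, arcsin(x) is only defined for x in [-1, 1] because sin(theta) can only produce values in that range. Since |-3| > 1, arcsin(-3) is undefined. There is no angle whose sine equals -3.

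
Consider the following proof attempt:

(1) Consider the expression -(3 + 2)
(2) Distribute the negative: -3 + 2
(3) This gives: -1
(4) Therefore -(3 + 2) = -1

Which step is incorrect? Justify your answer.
Step 2: Distribute the negative: -3 + 2

Step 2 incorrectly distributes the negative sign. The correct distribution is -(3 + 2) = -3 - 2 = -5. The negative must be applied to both terms, not just the first. The error treats -(3 + 2) as -3 + 2, which equals -1 instead of -5.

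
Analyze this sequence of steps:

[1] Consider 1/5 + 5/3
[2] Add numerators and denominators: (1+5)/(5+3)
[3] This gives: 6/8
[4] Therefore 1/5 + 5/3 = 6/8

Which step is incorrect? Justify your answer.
Step 2: Add numerators and denominators: (1+5)/(5+3)

Step 2 incorrectly adds fractions by separately adding numerators and denominators. This is wrong. The correct method requires a common denominator: 1/5 + 5/3 = (1×3 + 5×5)/(5×3) = 28/15 = 28/15. The method used gives 6/8, which is different.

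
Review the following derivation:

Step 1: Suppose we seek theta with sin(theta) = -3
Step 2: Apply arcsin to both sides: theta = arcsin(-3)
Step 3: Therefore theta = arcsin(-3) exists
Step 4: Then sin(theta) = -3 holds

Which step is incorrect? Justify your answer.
Step 2: Apply arcsin to both sides: theta = arcsin(-3)

Step 2 applies arcsin to -3. However, arcsin(x) is only defined for x in [-1, 1] because sin(theta) can only produce values in that range. Since |-3| > 1, arcsin(-3) is undefined. There is no angle whose sine equals -3.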